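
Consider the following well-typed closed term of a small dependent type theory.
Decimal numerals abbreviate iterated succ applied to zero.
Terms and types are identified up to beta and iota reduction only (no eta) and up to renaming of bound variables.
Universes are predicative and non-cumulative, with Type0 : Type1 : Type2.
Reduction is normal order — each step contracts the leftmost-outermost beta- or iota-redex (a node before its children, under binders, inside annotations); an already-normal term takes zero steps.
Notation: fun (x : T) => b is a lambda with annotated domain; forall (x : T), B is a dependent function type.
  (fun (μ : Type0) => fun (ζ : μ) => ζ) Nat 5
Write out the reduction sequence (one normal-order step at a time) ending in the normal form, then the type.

normal-order reduction:
  (fun (μ : Type0) => fun (ζ : μ) => ζ) Nat 5
  ~> (fun (μ : Nat) => μ) 5
  ~> 5
the term's type:
  Nat


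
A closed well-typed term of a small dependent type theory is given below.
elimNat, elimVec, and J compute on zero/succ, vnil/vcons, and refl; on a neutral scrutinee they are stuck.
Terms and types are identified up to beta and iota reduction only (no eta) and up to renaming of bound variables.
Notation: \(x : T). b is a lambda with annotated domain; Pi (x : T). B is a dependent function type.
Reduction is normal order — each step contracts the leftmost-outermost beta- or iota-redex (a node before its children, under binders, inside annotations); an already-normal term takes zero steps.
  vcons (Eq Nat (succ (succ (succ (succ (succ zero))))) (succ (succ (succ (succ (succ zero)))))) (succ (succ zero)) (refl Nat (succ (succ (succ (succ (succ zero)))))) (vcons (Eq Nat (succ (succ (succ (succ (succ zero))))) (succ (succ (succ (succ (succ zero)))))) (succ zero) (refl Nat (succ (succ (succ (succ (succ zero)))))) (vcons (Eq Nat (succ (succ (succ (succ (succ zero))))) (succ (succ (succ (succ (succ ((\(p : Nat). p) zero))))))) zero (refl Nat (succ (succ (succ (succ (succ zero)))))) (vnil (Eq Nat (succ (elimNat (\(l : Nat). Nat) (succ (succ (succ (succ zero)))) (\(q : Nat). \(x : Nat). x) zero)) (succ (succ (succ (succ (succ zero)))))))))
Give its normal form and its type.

normal form:
  vcons (Eq Nat (succ (succ (succ (succ (succ zero))))) (succ (succ (succ (succ (succ zero)))))) (succ (succ zero)) (refl Nat (succ (succ (succ (succ (succ zero)))))) (vcons (Eq Nat (succ (succ (succ (succ (succ zero))))) (succ (succ (succ (succ (succ zero)))))) (succ zero) (refl Nat (succ (succ (succ (succ (succ zero)))))) (vcons (Eq Nat (succ (succ (succ (succ (succ zero))))) (succ (succ (succ (succ (succ zero)))))) zero (refl Nat (succ (succ (succ (succ (succ zero)))))) (vnil (Eq Nat (succ (succ (succ (succ (succ zero))))) (succ (succ (succ (succ (succ zero)))))))))
inferred type:
  Vec (Eq Nat (succ (succ (succ (succ (succ zero))))) (succ (succ (succ (succ (succ zero)))))) (succ (succ (succ zero)))
observation: normalization takes exactly 2 steps under the normal-order strategy.


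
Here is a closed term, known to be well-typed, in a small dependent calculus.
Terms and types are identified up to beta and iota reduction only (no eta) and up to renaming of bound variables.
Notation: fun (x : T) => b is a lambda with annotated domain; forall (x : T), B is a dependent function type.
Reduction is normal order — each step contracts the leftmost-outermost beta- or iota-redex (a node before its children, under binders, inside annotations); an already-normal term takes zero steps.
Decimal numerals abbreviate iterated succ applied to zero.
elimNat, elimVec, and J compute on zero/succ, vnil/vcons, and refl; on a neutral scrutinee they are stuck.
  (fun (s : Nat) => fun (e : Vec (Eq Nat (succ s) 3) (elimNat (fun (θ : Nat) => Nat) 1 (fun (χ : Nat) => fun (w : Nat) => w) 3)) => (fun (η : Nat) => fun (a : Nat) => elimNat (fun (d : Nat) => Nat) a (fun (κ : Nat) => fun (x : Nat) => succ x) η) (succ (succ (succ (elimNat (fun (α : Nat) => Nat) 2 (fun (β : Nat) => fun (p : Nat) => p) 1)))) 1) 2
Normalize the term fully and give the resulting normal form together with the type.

reduced normal form:
  fun (s : Vec (Eq Nat 3 3) 1) => 6
type:
  forall (s : Vec (Eq Nat 3 3) 1), Nat


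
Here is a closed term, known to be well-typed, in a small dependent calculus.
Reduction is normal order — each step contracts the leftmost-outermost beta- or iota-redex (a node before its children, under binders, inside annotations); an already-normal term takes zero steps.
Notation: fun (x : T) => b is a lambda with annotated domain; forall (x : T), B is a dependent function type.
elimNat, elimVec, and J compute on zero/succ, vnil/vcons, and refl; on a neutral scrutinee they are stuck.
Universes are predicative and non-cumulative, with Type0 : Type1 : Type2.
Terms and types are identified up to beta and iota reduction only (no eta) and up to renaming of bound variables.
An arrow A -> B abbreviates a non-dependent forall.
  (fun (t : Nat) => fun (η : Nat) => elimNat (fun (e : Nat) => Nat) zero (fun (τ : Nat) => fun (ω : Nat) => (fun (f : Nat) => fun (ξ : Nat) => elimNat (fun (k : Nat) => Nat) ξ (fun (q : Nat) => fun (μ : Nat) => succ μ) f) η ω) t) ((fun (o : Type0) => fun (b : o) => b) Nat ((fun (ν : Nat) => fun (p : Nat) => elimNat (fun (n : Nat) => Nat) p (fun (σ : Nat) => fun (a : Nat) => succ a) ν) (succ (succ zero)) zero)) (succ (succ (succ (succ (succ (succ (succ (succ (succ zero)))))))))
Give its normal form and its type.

resulting normal form:
  succ (succ (succ (succ (succ (succ (succ (succ (succ (succ (succ (succ (succ (succ (succ (succ (succ (succ zero)))))))))))))))))
inferred type:
  Nat
observation: the first redex contracted is a beta-redex; the normal form is reached in 50 normal-order steps.


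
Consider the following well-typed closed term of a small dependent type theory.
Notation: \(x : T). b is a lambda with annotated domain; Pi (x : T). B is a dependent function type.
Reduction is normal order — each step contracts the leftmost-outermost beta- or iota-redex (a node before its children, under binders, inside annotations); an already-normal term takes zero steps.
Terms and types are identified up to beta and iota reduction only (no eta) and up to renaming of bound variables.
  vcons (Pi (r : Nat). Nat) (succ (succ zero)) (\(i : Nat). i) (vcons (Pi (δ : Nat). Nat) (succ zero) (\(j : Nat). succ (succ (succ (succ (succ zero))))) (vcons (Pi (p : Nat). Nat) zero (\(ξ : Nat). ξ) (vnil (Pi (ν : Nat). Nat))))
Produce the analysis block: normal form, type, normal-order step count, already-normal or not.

resulting normal form:
  vcons (Pi (r : Nat). Nat) (succ (succ zero)) (\(i : Nat). i) (vcons (Pi (δ : Nat). Nat) (succ zero) (\(j : Nat). succ (succ (succ (succ (succ zero))))) (vcons (Pi (p : Nat). Nat) zero (\(ξ : Nat). ξ) (vnil (Pi (ν : Nat). Nat))))
the term's type:
  Vec (Pi (r : Nat). Nat) (succ (succ (succ zero)))
steps to reach normal form (normal order): 0
already normal: yes


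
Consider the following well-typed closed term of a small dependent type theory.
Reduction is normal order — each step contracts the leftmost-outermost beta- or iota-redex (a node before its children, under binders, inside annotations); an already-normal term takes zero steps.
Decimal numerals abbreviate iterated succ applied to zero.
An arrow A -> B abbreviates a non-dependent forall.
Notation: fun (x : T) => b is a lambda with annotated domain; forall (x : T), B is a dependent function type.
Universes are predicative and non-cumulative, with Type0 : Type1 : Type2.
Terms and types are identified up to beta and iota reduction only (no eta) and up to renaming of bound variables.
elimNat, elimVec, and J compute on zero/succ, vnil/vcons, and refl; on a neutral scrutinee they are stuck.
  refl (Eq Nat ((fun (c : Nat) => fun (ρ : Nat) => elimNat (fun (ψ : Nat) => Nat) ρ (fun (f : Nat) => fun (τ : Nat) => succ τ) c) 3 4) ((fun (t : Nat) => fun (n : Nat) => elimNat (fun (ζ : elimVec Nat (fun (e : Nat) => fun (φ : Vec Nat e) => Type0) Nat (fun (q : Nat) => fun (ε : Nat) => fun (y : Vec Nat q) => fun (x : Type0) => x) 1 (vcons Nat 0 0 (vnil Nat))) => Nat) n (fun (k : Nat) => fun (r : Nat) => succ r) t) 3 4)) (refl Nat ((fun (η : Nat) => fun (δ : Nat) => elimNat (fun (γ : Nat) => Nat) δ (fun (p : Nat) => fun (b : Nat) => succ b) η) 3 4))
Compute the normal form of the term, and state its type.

normal form:
  refl (Eq Nat 7 7) (refl Nat 7)
the term's type:
  Eq (Eq Nat 7 7) (refl Nat 7) (refl Nat 7)
observation: the term reaches its normal form after 36 normal-order steps.


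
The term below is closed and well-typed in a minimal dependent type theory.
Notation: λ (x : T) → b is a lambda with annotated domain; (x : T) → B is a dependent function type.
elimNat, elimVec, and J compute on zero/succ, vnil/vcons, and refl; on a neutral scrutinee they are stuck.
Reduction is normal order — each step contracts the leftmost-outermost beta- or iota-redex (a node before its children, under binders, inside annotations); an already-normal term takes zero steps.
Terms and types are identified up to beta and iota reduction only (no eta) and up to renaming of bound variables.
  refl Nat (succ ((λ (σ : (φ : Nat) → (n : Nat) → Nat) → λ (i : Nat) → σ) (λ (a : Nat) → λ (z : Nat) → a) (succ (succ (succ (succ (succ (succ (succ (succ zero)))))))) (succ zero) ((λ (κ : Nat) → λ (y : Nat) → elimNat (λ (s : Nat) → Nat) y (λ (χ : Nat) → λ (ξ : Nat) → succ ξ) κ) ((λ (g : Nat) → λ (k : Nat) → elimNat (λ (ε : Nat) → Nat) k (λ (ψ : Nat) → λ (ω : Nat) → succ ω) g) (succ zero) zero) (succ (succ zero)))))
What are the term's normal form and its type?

reduced normal form:
  refl Nat (succ (succ zero))
type:
  Eq Nat (succ (succ zero)) (succ (succ zero))


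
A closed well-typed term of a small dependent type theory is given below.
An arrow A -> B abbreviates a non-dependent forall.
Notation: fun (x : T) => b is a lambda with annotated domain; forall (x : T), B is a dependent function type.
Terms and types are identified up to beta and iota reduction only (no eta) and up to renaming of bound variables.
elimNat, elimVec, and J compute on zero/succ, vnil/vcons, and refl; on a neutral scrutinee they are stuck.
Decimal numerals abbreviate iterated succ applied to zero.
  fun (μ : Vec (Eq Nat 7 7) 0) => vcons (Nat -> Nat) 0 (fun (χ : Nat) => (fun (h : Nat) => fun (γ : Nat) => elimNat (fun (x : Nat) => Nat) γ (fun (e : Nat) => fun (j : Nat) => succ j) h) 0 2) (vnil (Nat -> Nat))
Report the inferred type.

type:
  Vec (Eq Nat 7 7) 0 -> Vec (Nat -> Nat) 1


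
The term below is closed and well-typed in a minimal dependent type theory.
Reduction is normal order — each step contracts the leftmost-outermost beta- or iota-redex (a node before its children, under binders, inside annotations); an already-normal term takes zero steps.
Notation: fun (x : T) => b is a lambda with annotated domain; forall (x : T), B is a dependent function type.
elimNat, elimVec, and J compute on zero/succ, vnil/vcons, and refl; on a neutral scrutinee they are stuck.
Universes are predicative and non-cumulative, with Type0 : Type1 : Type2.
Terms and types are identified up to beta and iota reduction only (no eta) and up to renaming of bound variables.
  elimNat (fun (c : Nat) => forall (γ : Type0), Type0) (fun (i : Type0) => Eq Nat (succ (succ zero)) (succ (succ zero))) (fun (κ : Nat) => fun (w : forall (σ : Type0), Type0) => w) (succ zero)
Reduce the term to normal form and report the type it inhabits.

normal form:
  fun (c : Type0) => Eq Nat (succ (succ zero)) (succ (succ zero))
the term's type:
  forall (c : Type0), Type0


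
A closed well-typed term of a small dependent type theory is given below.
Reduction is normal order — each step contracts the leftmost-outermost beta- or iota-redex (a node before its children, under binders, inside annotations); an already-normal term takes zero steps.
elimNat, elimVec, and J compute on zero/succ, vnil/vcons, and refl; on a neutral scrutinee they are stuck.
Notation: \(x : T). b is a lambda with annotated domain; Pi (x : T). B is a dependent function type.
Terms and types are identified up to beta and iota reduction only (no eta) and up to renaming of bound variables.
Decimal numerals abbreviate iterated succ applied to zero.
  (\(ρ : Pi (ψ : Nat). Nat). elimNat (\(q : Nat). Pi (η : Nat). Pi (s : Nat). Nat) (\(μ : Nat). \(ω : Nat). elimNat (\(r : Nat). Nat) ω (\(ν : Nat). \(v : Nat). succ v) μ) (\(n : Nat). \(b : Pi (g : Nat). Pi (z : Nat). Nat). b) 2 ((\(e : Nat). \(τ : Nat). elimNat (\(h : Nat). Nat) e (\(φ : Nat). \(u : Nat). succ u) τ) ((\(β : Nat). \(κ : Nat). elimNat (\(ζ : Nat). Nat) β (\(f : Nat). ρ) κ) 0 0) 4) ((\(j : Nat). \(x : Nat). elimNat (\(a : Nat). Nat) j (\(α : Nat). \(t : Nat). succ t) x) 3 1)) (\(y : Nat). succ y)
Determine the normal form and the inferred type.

resulting normal form:
  8
type:
  Nat
observation: the leftmost-outermost redex is a beta-redex, and normalization takes 47 steps.


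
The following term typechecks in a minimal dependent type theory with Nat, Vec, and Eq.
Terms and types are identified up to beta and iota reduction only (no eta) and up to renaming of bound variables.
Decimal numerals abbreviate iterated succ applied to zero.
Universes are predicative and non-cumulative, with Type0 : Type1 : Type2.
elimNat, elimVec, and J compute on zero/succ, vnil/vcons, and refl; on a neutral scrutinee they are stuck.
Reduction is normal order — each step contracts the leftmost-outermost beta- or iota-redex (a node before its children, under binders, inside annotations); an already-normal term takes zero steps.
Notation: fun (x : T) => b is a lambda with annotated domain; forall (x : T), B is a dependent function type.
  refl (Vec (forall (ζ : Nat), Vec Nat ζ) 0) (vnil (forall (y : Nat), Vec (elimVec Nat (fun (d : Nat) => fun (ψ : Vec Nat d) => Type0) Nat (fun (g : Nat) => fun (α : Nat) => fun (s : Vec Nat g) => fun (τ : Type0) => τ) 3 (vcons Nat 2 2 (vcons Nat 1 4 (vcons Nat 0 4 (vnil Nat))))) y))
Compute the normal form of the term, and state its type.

normal form:
  refl (Vec (forall (ζ : Nat), Vec Nat ζ) 0) (vnil (forall (y : Nat), Vec Nat y))
the term's type:
  Eq (Vec (forall (ζ : Nat), Vec Nat ζ) 0) (vnil (forall (y : Nat), Vec Nat y)) (vnil (forall (d : Nat), Vec Nat d))
observation: contracting an elimVec iota-redex first, the term normalizes in 16 steps.


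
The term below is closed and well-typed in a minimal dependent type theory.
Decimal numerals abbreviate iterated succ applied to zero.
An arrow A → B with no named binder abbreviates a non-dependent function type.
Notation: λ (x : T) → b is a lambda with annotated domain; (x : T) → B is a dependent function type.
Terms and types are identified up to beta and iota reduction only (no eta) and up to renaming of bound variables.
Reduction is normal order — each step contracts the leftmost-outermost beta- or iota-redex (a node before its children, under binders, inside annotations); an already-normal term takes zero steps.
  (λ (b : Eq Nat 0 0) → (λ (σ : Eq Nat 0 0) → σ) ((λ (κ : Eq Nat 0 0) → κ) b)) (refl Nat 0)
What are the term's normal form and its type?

resulting normal form:
  refl Nat 0
the term's type:
  Eq Nat 0 0
observation: the first redex contracted is a beta-redex; the normal form is reached in 3 normal-order steps.


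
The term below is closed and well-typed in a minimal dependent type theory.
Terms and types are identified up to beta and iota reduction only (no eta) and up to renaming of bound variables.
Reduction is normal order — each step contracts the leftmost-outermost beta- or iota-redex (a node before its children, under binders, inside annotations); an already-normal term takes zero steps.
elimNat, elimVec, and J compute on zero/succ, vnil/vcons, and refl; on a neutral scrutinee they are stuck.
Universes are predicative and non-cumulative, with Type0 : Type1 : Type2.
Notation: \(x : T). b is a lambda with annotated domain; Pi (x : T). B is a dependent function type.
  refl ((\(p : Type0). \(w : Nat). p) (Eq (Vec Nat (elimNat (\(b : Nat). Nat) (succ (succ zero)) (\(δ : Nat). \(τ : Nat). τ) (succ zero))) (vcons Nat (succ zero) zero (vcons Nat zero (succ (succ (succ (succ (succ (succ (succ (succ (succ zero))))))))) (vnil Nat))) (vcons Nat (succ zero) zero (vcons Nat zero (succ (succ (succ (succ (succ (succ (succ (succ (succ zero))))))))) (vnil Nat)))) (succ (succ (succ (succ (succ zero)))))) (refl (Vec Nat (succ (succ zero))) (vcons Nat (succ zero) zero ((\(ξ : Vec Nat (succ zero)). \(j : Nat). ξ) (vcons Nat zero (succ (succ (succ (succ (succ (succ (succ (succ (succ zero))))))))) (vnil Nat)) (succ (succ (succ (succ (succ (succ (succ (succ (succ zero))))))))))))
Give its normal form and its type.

normal form:
  refl (Eq (Vec Nat (succ (succ zero))) (vcons Nat (succ zero) zero (vcons Nat zero (succ (succ (succ (succ (succ (succ (succ (succ (succ zero))))))))) (vnil Nat))) (vcons Nat (succ zero) zero (vcons Nat zero (succ (succ (succ (succ (succ (succ (succ (succ (succ zero))))))))) (vnil Nat)))) (refl (Vec Nat (succ (succ zero))) (vcons Nat (succ zero) zero (vcons Nat zero (succ (succ (succ (succ (succ (succ (succ (succ (succ zero))))))))) (vnil Nat))))
inferred type:
  Eq (Eq (Vec Nat (succ (succ zero))) (vcons Nat (succ zero) zero (vcons Nat zero (succ (succ (succ (succ (succ (succ (succ (succ (succ zero))))))))) (vnil Nat))) (vcons Nat (succ zero) zero (vcons Nat zero (succ (succ (succ (succ (succ (succ (succ (succ (succ zero))))))))) (vnil Nat)))) (refl (Vec Nat (succ (succ zero))) (vcons Nat (succ zero) zero (vcons Nat zero (succ (succ (succ (succ (succ (succ (succ (succ (succ zero))))))))) (vnil Nat)))) (refl (Vec Nat (succ (succ zero))) (vcons Nat (succ zero) zero (vcons Nat zero (succ (succ (succ (succ (succ (succ (succ (succ (succ zero))))))))) (vnil Nat))))


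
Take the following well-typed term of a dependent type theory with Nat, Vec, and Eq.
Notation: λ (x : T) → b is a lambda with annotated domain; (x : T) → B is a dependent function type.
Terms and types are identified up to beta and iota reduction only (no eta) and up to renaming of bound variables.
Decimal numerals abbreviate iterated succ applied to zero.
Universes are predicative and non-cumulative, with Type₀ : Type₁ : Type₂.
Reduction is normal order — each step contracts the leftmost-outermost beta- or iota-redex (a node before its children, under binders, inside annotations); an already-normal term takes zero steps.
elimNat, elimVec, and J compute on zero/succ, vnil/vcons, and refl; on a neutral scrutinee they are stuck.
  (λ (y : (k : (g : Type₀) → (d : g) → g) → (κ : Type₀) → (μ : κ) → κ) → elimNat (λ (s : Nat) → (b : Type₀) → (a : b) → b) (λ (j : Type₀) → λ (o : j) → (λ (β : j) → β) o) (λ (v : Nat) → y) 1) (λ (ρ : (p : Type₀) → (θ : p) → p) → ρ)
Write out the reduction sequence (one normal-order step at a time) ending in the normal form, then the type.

normal-order reduction:
  (λ (y : (k : (g : Type₀) → (d : g) → g) → (κ : Type₀) → (μ : κ) → κ) → elimNat (λ (s : Nat) → (b : Type₀) → (a : b) → b) (λ (j : Type₀) → λ (o : j) → (λ (β : j) → β) o) (λ (v : Nat) → y) 1) (λ (ρ : (p : Type₀) → (θ : p) → p) → ρ)
  ~> elimNat (λ (y : Nat) → (k : Type₀) → (g : k) → k) (λ (d : Type₀) → λ (κ : d) → (λ (μ : d) → μ) κ) (λ (s : Nat) → λ (b : (a : Type₀) → (j : a) → a) → b) 1
  ~> (λ (y : Nat) → λ (k : (g : Type₀) → (d : g) → g) → k) 0 (elimNat (λ (κ : Nat) → (μ : Type₀) → (s : μ) → μ) (λ (b : Type₀) → λ (a : b) → (λ (j : b) → j) a) (λ (o : Nat) → λ (β : (v : Type₀) → (ρ : v) → v) → β) 0)
  ~> (λ (y : (k : Type₀) → (g : k) → k) → y) (elimNat (λ (d : Nat) → (κ : Type₀) → (μ : κ) → κ) (λ (s : Type₀) → λ (b : s) → (λ (a : s) → a) b) (λ (j : Nat) → λ (o : (β : Type₀) → (v : β) → β) → o) 0)
  ~> elimNat (λ (y : Nat) → (k : Type₀) → (g : k) → k) (λ (d : Type₀) → λ (κ : d) → (λ (μ : d) → μ) κ) (λ (s : Nat) → λ (b : (a : Type₀) → (j : a) → a) → b) 0
  ~> λ (y : Type₀) → λ (k : y) → (λ (g : y) → g) k
  ~> λ (y : Type₀) → λ (k : y) → k
type:
  (y : Type₀) → (k : y) → y


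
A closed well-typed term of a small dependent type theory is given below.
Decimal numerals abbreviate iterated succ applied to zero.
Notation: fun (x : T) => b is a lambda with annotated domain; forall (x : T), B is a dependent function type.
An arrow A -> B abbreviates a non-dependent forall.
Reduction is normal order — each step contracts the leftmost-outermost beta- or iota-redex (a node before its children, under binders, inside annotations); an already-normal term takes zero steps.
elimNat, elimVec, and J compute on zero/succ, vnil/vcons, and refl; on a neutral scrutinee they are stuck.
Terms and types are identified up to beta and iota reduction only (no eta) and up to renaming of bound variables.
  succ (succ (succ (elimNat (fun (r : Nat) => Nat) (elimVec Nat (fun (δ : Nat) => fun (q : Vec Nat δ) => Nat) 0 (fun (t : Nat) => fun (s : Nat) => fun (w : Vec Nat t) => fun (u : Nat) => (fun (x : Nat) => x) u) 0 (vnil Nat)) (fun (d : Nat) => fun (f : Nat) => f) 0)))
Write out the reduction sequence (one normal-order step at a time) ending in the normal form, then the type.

reduction (normal order):
  succ (succ (succ (elimNat (fun (r : Nat) => Nat) (elimVec Nat (fun (δ : Nat) => fun (q : Vec Nat δ) => Nat) 0 (fun (t : Nat) => fun (s : Nat) => fun (w : Vec Nat t) => fun (u : Nat) => (fun (x : Nat) => x) u) 0 (vnil Nat)) (fun (d : Nat) => fun (f : Nat) => f) 0)))
  ~> succ (succ (succ (elimVec Nat (fun (r : Nat) => fun (δ : Vec Nat r) => Nat) 0 (fun (q : Nat) => fun (t : Nat) => fun (s : Vec Nat q) => fun (w : Nat) => (fun (u : Nat) => u) w) 0 (vnil Nat))))
  ~> 3
type:
  Nat


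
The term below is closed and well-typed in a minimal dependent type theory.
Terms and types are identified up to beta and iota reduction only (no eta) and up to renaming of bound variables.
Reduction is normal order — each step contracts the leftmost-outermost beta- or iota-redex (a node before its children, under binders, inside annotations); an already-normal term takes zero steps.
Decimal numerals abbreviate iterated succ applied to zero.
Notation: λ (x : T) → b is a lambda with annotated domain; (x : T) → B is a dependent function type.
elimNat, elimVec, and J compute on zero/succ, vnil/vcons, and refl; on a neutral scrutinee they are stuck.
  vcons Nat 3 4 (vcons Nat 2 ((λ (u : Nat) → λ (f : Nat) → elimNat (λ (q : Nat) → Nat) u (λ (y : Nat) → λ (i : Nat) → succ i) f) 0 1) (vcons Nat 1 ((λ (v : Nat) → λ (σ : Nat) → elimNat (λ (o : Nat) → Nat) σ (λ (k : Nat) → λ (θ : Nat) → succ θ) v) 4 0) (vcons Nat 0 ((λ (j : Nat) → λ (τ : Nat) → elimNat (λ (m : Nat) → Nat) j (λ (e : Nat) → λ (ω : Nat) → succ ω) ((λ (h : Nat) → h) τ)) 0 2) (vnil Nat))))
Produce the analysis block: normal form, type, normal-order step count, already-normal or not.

normal form:
  vcons Nat 3 4 (vcons Nat 2 1 (vcons Nat 1 4 (vcons Nat 0 2 (vnil Nat))))
the term's type:
  Vec Nat 4
reduction steps (normal order): 31
already normal: no
first redex: a beta-redex


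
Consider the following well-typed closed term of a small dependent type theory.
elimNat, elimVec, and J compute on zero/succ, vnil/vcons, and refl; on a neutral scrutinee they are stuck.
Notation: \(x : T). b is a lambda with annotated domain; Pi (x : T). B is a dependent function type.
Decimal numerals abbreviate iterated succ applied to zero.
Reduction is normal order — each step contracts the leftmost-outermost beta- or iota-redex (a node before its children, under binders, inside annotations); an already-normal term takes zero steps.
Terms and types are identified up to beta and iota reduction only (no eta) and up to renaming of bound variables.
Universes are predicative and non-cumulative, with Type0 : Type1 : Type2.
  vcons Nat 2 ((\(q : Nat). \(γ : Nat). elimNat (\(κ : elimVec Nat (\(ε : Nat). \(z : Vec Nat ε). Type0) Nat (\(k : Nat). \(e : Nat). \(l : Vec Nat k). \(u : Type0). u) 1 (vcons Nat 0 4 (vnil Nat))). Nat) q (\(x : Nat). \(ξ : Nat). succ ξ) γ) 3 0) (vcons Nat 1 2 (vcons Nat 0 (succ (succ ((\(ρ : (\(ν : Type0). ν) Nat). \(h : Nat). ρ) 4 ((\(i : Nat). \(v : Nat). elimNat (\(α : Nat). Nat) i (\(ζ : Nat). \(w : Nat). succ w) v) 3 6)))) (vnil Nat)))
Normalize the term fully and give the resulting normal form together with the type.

resulting normal form:
  vcons Nat 2 3 (vcons Nat 1 2 (vcons Nat 0 6 (vnil Nat)))
the term's type:
  Vec Nat 3
observation: reduction starts at a beta-redex, and 5 normal-order steps reach the normal form.


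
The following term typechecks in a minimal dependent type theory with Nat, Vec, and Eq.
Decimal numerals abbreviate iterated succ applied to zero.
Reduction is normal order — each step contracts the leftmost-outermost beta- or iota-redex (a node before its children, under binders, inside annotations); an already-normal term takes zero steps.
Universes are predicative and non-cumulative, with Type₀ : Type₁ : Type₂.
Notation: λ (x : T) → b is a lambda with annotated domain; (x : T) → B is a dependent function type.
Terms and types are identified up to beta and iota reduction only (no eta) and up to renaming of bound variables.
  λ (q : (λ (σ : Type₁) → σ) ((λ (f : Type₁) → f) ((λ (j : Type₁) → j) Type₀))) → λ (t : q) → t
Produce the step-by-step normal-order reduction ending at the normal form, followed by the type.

normal-order reduction:
  λ (q : (λ (σ : Type₁) → σ) ((λ (f : Type₁) → f) ((λ (j : Type₁) → j) Type₀))) → λ (t : q) → t
  ~> λ (q : (λ (σ : Type₁) → σ) ((λ (f : Type₁) → f) Type₀)) → λ (j : q) → j
  ~> λ (q : (λ (σ : Type₁) → σ) Type₀) → λ (f : q) → f
  ~> λ (q : Type₀) → λ (σ : q) → σ
inferred type:
  (q : Type₀) → (σ : q) → q


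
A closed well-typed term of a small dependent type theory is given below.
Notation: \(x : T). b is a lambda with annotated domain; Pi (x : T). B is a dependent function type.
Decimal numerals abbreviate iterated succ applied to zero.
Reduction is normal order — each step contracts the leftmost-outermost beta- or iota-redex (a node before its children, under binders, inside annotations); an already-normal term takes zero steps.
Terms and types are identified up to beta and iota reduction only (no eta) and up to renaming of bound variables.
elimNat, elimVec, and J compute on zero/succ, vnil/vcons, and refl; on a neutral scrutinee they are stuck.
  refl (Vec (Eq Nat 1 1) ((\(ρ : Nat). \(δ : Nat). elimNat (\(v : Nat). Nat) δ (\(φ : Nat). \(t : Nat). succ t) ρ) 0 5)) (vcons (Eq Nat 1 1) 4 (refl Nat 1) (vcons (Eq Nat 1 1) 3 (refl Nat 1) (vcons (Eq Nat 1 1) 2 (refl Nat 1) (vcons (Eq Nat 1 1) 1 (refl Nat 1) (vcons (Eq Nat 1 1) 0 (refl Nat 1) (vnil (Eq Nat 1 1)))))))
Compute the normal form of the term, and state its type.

resulting normal form:
  refl (Vec (Eq Nat 1 1) 5) (vcons (Eq Nat 1 1) 4 (refl Nat 1) (vcons (Eq Nat 1 1) 3 (refl Nat 1) (vcons (Eq Nat 1 1) 2 (refl Nat 1) (vcons (Eq Nat 1 1) 1 (refl Nat 1) (vcons (Eq Nat 1 1) 0 (refl Nat 1) (vnil (Eq Nat 1 1)))))))
the term's type:
  Eq (Vec (Eq Nat 1 1) 5) (vcons (Eq Nat 1 1) 4 (refl Nat 1) (vcons (Eq Nat 1 1) 3 (refl Nat 1) (vcons (Eq Nat 1 1) 2 (refl Nat 1) (vcons (Eq Nat 1 1) 1 (refl Nat 1) (vcons (Eq Nat 1 1) 0 (refl Nat 1) (vnil (Eq Nat 1 1))))))) (vcons (Eq Nat 1 1) 4 (refl Nat 1) (vcons (Eq Nat 1 1) 3 (refl Nat 1) (vcons (Eq Nat 1 1) 2 (refl Nat 1) (vcons (Eq Nat 1 1) 1 (refl Nat 1) (vcons (Eq Nat 1 1) 0 (refl Nat 1) (vnil (Eq Nat 1 1)))))))
observation: the leftmost-outermost redex is a beta-redex, and normalization takes 3 steps.


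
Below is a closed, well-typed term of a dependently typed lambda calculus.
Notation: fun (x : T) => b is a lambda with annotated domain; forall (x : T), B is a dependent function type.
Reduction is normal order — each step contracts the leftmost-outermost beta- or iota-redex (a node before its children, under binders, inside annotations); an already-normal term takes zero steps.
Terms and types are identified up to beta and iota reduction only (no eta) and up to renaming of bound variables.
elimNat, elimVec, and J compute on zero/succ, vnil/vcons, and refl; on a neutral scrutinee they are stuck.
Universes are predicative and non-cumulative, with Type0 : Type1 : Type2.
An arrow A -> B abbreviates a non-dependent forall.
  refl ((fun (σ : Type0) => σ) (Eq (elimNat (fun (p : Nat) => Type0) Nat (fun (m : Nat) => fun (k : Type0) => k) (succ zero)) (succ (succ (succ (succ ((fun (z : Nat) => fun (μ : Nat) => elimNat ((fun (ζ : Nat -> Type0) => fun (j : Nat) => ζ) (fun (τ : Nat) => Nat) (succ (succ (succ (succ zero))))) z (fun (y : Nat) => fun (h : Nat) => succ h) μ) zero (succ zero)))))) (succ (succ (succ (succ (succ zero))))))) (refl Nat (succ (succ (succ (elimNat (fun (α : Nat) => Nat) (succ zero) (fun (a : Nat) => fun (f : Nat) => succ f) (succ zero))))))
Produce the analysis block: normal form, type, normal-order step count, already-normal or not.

normal form:
  refl (Eq Nat (succ (succ (succ (succ (succ zero))))) (succ (succ (succ (succ (succ zero)))))) (refl Nat (succ (succ (succ (succ (succ zero))))))
type:
  Eq (Eq Nat (succ (succ (succ (succ (succ zero))))) (succ (succ (succ (succ (succ zero)))))) (refl Nat (succ (succ (succ (succ (succ zero)))))) (refl Nat (succ (succ (succ (succ (succ zero))))))
reduction steps (normal order): 15
already normal: no
first redex: a beta-redex


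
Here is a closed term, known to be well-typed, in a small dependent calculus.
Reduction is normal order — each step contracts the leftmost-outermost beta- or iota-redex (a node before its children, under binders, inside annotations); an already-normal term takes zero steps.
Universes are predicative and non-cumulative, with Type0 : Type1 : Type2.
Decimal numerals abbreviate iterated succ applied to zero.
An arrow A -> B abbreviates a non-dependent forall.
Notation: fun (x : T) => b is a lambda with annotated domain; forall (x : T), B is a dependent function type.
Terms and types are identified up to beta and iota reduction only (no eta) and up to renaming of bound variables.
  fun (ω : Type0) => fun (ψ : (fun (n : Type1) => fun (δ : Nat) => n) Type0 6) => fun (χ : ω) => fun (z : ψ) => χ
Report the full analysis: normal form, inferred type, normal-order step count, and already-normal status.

reduced normal form:
  fun (ω : Type0) => fun (ψ : Type0) => fun (n : ω) => fun (δ : ψ) => n
inferred type:
  forall (ω : Type0), forall (ψ : Type0), ω -> ψ -> ω
steps to reach normal form (normal order): 2
already normal: no
first contracted redex: a beta-redex


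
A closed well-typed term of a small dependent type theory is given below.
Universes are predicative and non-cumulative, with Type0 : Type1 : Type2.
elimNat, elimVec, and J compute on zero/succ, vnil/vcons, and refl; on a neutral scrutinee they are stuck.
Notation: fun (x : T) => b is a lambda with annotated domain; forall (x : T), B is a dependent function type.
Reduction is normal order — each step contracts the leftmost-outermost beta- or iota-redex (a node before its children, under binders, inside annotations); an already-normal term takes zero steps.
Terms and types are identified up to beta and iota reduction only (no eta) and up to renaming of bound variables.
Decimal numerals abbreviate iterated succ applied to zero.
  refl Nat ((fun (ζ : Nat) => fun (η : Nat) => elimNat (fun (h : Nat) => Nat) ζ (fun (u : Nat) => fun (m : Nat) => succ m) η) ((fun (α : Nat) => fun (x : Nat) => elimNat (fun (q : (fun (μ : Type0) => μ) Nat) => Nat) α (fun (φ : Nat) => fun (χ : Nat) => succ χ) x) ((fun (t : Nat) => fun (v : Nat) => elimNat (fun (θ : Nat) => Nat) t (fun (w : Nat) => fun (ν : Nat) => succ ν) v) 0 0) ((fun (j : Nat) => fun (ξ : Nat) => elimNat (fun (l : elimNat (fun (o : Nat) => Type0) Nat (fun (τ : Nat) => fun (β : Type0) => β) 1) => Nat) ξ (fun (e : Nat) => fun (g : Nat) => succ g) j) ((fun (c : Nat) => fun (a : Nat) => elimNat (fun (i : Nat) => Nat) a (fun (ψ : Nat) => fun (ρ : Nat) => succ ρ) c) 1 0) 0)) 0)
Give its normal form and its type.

reduced normal form:
  refl Nat 1
inferred type:
  Eq Nat 1 1
observation: 29 normal-order steps separate the term from its normal form.


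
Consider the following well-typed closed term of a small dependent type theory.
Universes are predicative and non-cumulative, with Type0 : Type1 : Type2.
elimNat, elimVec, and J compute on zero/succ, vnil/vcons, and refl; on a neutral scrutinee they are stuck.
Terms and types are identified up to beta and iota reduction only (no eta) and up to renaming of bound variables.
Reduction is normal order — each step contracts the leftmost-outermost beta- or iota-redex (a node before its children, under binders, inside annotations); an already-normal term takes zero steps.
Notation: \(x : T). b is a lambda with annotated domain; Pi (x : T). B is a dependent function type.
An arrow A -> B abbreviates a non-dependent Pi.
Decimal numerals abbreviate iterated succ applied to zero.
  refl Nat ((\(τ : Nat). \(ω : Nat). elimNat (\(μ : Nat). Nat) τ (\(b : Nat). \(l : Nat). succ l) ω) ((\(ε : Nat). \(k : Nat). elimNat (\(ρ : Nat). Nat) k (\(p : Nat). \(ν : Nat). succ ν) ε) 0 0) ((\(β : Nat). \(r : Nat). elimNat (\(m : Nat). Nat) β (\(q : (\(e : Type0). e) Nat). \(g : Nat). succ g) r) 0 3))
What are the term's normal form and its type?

resulting normal form:
  refl Nat 3
type:
  Eq Nat 3 3
observation: the first redex contracted is a beta-redex; the normal form is reached in 27 normal-order steps.


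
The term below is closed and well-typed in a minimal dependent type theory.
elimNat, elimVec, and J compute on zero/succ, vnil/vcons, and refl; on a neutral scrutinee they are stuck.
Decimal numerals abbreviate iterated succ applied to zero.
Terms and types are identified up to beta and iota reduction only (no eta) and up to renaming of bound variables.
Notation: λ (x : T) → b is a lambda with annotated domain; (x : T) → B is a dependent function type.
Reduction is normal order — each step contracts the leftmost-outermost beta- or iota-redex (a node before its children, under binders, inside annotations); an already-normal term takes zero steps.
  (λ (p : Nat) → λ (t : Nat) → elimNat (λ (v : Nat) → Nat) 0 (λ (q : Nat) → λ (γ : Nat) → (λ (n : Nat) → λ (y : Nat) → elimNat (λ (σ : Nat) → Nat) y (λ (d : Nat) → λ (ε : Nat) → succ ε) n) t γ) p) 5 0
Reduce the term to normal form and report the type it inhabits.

normal form:
  0
the term's type:
  Nat
observation: 33 normal-order steps normalize the term, beginning with a beta-redex.


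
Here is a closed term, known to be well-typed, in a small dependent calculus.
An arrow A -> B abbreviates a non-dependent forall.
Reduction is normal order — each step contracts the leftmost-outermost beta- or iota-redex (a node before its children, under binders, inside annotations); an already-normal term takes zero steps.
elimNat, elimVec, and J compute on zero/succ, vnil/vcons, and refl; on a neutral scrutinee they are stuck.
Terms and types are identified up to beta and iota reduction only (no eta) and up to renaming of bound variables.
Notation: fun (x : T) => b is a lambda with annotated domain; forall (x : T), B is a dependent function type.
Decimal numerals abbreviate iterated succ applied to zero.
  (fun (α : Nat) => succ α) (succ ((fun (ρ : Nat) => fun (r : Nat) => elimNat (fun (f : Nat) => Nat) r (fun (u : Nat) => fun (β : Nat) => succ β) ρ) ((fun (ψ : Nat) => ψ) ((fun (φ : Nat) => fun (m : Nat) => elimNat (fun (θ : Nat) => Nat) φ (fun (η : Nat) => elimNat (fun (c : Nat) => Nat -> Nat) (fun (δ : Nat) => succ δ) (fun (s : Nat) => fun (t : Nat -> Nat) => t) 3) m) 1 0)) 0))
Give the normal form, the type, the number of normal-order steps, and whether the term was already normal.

resulting normal form:
  3
the term's type:
  Nat
steps to reach normal form (normal order): 11
started in normal form: no
first contracted redex: a beta-redex


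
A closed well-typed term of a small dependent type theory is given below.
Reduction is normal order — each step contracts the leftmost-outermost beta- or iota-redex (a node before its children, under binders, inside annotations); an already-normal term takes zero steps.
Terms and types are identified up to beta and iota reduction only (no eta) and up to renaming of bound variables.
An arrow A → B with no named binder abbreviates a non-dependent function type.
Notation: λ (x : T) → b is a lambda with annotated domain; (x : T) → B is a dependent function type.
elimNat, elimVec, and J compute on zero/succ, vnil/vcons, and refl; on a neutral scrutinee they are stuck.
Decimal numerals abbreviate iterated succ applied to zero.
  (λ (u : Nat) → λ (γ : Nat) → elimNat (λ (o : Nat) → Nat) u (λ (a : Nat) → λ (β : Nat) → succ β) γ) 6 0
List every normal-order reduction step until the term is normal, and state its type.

normal-order reduction:
  (λ (u : Nat) → λ (γ : Nat) → elimNat (λ (o : Nat) → Nat) u (λ (a : Nat) → λ (β : Nat) → succ β) γ) 6 0
  ~> (λ (u : Nat) → elimNat (λ (γ : Nat) → Nat) 6 (λ (o : Nat) → λ (a : Nat) → succ a) u) 0
  ~> elimNat (λ (u : Nat) → Nat) 6 (λ (γ : Nat) → λ (o : Nat) → succ o) 0
  ~> 6
inferred type:
  Nat


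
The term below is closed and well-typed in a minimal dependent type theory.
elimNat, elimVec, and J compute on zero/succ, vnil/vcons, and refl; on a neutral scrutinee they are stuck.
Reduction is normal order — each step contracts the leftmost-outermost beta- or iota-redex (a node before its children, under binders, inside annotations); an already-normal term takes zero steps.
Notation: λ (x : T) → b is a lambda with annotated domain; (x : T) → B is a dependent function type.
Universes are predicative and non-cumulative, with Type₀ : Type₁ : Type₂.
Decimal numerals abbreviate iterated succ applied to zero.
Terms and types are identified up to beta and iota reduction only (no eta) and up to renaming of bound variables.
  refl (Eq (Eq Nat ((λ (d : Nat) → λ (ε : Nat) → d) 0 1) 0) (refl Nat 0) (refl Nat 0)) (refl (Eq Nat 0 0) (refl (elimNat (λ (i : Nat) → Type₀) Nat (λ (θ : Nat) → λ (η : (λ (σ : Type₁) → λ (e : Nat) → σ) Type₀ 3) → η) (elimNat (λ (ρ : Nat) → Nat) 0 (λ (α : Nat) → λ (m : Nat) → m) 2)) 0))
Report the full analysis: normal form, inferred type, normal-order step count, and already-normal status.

normal form:
  refl (Eq (Eq Nat 0 0) (refl Nat 0) (refl Nat 0)) (refl (Eq Nat 0 0) (refl Nat 0))
the term's type:
  Eq (Eq (Eq Nat 0 0) (refl Nat 0) (refl Nat 0)) (refl (Eq Nat 0 0) (refl Nat 0)) (refl (Eq Nat 0 0) (refl Nat 0))
steps to reach normal form (normal order): 12
started in normal form: no
first redex: a beta-redex


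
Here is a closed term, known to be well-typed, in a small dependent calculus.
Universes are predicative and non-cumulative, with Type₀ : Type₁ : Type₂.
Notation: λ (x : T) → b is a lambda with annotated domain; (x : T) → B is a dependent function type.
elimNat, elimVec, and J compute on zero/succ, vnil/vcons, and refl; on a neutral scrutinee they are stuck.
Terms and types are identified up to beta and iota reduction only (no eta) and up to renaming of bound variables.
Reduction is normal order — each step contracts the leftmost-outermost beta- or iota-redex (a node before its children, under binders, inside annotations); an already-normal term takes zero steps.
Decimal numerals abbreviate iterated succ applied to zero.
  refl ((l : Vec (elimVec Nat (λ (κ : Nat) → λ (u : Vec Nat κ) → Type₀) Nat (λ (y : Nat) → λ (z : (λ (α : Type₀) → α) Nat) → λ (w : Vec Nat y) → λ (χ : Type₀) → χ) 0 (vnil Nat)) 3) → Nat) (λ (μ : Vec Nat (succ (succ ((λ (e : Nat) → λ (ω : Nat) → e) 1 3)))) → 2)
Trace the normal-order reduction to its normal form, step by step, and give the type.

normal-order reduction sequence:
  refl ((l : Vec (elimVec Nat (λ (κ : Nat) → λ (u : Vec Nat κ) → Type₀) Nat (λ (y : Nat) → λ (z : (λ (α : Type₀) → α) Nat) → λ (w : Vec Nat y) → λ (χ : Type₀) → χ) 0 (vnil Nat)) 3) → Nat) (λ (μ : Vec Nat (succ (succ ((λ (e : Nat) → λ (ω : Nat) → e) 1 3)))) → 2)
  ~> refl ((l : Vec Nat 3) → Nat) (λ (κ : Vec Nat (succ (succ ((λ (u : Nat) → λ (y : Nat) → u) 1 3)))) → 2)
  ~> refl ((l : Vec Nat 3) → Nat) (λ (κ : Vec Nat (succ (succ ((λ (u : Nat) → 1) 3)))) → 2)
  ~> refl ((l : Vec Nat 3) → Nat) (λ (κ : Vec Nat 3) → 2)
type:
  Eq ((l : Vec Nat 3) → Nat) (λ (κ : Vec Nat 3) → 2) (λ (u : Vec Nat 3) → 2)
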